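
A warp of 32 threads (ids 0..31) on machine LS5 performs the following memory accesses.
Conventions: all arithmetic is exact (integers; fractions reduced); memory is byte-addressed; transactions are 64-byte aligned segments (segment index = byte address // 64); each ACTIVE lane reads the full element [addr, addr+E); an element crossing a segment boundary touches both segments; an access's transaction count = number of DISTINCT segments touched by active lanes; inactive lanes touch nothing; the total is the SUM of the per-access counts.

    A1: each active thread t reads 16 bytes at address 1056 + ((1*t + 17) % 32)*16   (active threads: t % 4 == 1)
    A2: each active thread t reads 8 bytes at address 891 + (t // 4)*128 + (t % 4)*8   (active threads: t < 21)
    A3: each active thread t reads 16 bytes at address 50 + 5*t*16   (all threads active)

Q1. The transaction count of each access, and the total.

A1: 8 transactions
A2: 12 transactions
A3: 40 transactions

Answer: 8,12,40; total 60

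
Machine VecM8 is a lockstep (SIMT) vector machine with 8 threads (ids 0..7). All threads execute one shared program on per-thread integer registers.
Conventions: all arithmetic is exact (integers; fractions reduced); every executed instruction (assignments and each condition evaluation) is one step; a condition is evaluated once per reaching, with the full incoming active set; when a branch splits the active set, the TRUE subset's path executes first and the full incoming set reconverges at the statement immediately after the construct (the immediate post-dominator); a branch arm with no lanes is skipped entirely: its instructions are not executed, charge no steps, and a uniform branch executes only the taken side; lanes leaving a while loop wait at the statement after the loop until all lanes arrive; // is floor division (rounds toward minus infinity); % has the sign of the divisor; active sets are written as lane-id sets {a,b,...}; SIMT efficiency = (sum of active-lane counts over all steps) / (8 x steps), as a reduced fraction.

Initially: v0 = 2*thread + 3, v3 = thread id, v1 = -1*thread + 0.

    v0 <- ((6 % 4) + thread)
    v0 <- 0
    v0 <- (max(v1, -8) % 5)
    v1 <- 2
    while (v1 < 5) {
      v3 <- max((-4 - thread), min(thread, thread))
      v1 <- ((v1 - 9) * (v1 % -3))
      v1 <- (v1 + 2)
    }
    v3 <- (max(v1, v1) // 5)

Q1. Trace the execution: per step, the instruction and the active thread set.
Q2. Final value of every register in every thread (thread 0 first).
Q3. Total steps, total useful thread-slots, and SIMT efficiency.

step 0: v0 <- ((6 % 4) + thread)     {0,1,2,3,4,5,6,7}
step 1: v0 <- 0                      {0,1,2,3,4,5,6,7}
step 2: v0 <- (max(v1, -8) % 5)      {0,1,2,3,4,5,6,7}
step 3: v1 <- 2                      {0,1,2,3,4,5,6,7}
step 4: eval (v1 < 5)                {0,1,2,3,4,5,6,7}
step 5: v3 <- max((-4 - thread), min(thread, thread)) {0,1,2,3,4,5,6,7}
step 6: v1 <- ((v1 - 9) * (v1 % -3)) {0,1,2,3,4,5,6,7}
step 7: v1 <- (v1 + 2)               {0,1,2,3,4,5,6,7}
step 8: eval (v1 < 5)                {0,1,2,3,4,5,6,7}
step 9: v3 <- (max(v1, v1) // 5)     {0,1,2,3,4,5,6,7}

Answer: 10 steps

v0: 0,4,3,2,1,0,4,3
v3: 1,1,1,1,1,1,1,1
v1: 9,9,9,9,9,9,9,9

steps = 10; useful = 80; efficiency = 80/80 = 1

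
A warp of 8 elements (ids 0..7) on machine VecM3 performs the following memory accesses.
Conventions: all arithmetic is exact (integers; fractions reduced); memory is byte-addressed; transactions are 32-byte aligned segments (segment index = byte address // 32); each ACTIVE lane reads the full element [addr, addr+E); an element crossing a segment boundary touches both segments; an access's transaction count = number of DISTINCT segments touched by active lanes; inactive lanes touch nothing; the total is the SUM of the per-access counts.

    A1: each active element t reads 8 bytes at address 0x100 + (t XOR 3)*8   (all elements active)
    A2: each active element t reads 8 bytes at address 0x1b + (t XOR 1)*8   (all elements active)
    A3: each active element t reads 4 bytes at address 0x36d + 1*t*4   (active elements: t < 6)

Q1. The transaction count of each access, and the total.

A1: 2 transactions
A2: 3 transactions
A3: 2 transactions

Answer: 2,3,2; total 7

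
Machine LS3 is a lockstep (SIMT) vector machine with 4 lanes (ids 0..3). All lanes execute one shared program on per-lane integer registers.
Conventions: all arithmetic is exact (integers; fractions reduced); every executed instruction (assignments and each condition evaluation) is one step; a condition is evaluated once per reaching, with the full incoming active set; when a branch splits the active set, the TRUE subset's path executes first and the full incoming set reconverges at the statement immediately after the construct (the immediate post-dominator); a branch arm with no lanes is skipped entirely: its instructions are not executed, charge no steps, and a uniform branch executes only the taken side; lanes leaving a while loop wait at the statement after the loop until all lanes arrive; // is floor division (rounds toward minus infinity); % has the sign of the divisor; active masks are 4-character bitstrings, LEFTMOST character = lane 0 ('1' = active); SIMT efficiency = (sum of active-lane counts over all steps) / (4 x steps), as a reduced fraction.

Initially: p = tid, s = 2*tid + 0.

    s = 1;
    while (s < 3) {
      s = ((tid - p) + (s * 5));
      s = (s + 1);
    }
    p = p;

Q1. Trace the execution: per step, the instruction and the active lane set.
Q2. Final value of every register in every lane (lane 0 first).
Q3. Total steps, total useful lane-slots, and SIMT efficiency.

step 0: s <- 1                       1111
step 1: eval (s < 3)                 1111
step 2: s <- ((tid - p) + (s * 5))   1111
step 3: s <- (s + 1)                 1111
step 4: eval (s < 3)                 1111
step 5: p <- p                       1111

Answer: 6 steps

p: 0,1,2,3
s: 6,6,6,6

steps = 6; useful = 24; efficiency = 24/24 = 1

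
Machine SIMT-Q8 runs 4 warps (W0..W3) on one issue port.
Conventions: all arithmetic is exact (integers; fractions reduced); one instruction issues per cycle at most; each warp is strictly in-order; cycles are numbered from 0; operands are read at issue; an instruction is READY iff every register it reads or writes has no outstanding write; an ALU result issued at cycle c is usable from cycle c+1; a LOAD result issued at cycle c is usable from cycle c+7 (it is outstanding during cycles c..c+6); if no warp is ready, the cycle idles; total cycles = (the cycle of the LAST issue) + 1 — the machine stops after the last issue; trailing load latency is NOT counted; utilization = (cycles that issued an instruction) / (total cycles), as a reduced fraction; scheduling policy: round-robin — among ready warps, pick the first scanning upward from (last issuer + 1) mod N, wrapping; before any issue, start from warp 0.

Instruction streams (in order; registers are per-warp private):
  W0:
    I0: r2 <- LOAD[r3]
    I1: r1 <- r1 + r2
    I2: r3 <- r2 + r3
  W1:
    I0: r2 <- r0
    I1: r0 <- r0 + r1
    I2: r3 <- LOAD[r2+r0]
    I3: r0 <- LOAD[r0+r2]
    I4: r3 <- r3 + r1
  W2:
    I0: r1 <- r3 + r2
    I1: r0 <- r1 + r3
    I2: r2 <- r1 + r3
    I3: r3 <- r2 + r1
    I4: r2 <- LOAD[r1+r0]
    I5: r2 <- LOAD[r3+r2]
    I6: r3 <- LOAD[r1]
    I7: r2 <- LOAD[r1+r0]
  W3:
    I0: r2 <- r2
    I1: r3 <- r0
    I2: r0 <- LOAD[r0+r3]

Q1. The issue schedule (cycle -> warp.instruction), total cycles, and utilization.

cycle 0: W0.I0
cycle 1: W1.I0
cycle 2: W2.I0
cycle 3: W3.I0
cycle 4: W1.I1
cycle 5: W2.I1
cycle 6: W3.I1
cycle 7: W0.I1
cycle 8: W1.I2
cycle 9: W2.I2
cycle 10: W3.I2
cycle 11: W0.I2
cycle 12: W1.I3
cycle 13: W2.I3
cycle 14: W2.I4
cycle 15: W1.I4
cycle 16: idle
cycle 17: idle
cycle 18: idle
cycle 19: idle
cycle 20: idle
cycle 21: W2.I5
cycle 22: W2.I6
cycle 23: idle
cycle 24: idle
cycle 25: idle
cycle 26: idle
cycle 27: idle
cycle 28: W2.I7

Answer: 29 cycles, utilization 19/29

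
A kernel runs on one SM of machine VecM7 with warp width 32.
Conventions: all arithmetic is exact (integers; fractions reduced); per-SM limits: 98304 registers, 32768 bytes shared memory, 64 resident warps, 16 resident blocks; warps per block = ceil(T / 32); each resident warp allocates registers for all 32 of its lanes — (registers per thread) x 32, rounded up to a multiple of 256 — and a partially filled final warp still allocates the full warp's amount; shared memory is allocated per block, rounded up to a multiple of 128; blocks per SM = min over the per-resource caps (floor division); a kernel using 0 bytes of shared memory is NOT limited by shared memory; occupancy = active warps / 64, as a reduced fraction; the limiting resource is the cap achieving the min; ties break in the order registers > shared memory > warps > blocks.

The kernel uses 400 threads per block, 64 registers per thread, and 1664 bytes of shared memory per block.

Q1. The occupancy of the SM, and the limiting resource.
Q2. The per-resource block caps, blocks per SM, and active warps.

Answer: occupancy 39/64, limited by registers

registers: 3 blocks
shared memory: 19 blocks
warps: 4 blocks
blocks: 16 blocks

Answer: 3 blocks, 39 active warps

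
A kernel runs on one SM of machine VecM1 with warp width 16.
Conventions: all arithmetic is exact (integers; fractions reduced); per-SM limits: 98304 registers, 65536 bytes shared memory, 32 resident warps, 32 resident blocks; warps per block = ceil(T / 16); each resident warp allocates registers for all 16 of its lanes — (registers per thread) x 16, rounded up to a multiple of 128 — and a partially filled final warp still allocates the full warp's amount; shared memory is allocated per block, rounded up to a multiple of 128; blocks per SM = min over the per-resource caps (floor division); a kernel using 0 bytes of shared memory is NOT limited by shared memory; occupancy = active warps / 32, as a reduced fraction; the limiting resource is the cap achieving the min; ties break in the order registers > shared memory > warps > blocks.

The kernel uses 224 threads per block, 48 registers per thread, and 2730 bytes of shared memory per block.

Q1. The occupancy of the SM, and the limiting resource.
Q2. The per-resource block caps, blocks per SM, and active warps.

Answer: occupancy 7/8, limited by warps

registers: 9 blocks
shared memory: 23 blocks
warps: 2 blocks
blocks: 32 blocks

Answer: 2 blocks, 28 active warps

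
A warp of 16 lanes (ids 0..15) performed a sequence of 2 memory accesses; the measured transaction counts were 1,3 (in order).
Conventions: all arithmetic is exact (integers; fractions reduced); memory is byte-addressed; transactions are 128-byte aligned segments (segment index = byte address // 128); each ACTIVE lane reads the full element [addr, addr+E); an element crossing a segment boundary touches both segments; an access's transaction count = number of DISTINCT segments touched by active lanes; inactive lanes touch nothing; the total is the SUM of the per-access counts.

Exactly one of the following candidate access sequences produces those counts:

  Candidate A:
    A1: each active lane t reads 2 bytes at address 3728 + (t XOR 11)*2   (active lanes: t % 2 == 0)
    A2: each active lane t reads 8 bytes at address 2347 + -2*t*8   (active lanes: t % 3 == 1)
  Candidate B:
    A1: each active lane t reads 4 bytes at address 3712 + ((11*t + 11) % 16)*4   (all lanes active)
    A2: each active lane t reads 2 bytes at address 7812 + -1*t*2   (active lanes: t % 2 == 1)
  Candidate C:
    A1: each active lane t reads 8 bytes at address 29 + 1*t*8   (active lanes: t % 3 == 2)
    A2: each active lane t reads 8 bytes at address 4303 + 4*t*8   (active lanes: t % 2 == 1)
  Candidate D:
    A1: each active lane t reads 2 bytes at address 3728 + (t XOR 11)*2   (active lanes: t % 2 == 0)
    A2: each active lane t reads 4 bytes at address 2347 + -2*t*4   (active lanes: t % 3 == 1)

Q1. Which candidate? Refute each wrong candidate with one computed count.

B: A2 gives 2 transactions, not 3
C: A1 gives 2 transactions, not 1
D: A2 gives 2 transactions, not 3
A: all counts match (1,3)

Answer: A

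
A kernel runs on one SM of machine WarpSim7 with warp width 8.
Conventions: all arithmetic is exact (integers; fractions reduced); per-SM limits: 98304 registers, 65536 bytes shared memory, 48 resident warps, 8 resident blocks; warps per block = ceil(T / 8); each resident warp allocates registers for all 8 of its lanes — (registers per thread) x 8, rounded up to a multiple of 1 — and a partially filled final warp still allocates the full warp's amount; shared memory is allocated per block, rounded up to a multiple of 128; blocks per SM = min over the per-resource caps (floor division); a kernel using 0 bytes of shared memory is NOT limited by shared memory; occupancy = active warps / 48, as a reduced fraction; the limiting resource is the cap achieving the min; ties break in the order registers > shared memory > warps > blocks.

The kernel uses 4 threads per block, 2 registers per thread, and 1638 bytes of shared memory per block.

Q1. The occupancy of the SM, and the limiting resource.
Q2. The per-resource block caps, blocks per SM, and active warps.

Answer: occupancy 1/6, limited by blocks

registers: 6144 blocks
shared memory: 39 blocks
warps: 48 blocks
blocks: 8 blocks

Answer: 8 blocks, 8 active warps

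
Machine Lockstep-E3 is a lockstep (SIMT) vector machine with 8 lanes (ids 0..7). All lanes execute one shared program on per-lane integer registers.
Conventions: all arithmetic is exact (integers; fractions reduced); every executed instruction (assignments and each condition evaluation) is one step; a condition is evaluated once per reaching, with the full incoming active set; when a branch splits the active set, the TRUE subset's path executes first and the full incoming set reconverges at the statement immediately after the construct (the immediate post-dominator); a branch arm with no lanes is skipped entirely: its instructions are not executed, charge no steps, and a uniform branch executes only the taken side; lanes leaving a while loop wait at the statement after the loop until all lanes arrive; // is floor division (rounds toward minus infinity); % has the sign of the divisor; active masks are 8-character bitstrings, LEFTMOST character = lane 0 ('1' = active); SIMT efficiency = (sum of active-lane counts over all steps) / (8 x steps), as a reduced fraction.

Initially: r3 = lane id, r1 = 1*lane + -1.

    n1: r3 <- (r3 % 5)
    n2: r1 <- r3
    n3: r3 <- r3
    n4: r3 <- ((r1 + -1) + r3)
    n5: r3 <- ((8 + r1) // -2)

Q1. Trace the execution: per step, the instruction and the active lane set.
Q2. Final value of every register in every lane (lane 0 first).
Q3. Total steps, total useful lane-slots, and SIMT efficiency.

step 0: r3 <- (r3 % 5)               11111111
step 1: r1 <- r3                     11111111
step 2: r3 <- r3                     11111111
step 3: r3 <- ((r1 + -1) + r3)       11111111
step 4: r3 <- ((8 + r1) // -2)       11111111

Answer: 5 steps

r3: -4,-5,-5,-6,-6,-4,-5,-5
r1: 0,1,2,3,4,0,1,2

steps = 5; useful = 40; efficiency = 40/40 = 1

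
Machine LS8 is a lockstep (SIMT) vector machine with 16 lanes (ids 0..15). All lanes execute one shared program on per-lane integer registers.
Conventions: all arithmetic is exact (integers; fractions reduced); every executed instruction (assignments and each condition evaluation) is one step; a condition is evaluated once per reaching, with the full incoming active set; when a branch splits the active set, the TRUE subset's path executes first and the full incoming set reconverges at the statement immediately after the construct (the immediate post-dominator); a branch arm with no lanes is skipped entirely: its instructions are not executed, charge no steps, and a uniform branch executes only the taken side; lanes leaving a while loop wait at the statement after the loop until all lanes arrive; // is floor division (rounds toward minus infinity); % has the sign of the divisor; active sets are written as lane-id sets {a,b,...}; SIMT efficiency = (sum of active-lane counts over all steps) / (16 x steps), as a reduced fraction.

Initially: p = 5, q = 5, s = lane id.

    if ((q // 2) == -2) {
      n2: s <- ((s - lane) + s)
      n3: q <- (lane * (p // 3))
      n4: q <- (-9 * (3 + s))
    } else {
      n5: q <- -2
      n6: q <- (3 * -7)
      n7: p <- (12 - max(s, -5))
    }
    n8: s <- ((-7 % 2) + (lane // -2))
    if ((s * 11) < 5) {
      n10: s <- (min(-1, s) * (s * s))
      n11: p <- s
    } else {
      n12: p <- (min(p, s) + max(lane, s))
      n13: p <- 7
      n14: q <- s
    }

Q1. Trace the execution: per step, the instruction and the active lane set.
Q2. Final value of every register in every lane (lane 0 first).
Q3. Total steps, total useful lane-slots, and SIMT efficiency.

step 0: eval ((q // 2) == -2)        {0,1,2,3,4,5,6,7,8,9,10,11,12,13,14,15}
step 1: q <- -2                      {0,1,2,3,4,5,6,7,8,9,10,11,12,13,14,15}
step 2: q <- (3 * -7)                {0,1,2,3,4,5,6,7,8,9,10,11,12,13,14,15}
step 3: p <- (12 - max(s, -5))       {0,1,2,3,4,5,6,7,8,9,10,11,12,13,14,15}
step 4: s <- ((-7 % 2) + (lane // -2)) {0,1,2,3,4,5,6,7,8,9,10,11,12,13,14,15}
step 5: eval ((s * 11) < 5)          {0,1,2,3,4,5,6,7,8,9,10,11,12,13,14,15}
step 6: s <- (min(-1, s) * (s * s))  {1,2,3,4,5,6,7,8,9,10,11,12,13,14,15}
step 7: p <- s                       {1,2,3,4,5,6,7,8,9,10,11,12,13,14,15}
step 8: p <- (min(p, s) + max(lane, s)) {0}
step 9: p <- 7                       {0}
step 10: q <- s                       {0}

Answer: 11 steps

p: 7,0,0,-1,-1,-8,-8,-27,-27,-64,-64,-125,-125,-216,-216,-343
q: 1,-21,-21,-21,-21,-21,-21,-21,-21,-21,-21,-21,-21,-21,-21,-21
s: 1,0,0,-1,-1,-8,-8,-27,-27,-64,-64,-125,-125,-216,-216,-343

steps = 11; useful = 129; efficiency = 129/176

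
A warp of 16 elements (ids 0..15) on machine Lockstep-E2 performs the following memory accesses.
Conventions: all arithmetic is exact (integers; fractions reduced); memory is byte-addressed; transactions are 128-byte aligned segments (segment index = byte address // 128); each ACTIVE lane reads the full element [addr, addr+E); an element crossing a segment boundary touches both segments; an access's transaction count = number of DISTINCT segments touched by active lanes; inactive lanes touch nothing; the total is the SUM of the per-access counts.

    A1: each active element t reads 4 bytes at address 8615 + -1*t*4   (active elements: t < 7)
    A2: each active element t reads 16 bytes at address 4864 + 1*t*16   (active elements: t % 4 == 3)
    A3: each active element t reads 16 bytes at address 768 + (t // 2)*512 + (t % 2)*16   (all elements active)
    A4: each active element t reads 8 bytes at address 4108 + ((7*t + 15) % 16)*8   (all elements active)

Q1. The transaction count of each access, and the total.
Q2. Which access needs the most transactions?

A1: 1 transaction
A2: 2 transactions
A3: 8 transactions
A4: 2 transactions

Answer: 1,2,8,2; total 13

Answer: A3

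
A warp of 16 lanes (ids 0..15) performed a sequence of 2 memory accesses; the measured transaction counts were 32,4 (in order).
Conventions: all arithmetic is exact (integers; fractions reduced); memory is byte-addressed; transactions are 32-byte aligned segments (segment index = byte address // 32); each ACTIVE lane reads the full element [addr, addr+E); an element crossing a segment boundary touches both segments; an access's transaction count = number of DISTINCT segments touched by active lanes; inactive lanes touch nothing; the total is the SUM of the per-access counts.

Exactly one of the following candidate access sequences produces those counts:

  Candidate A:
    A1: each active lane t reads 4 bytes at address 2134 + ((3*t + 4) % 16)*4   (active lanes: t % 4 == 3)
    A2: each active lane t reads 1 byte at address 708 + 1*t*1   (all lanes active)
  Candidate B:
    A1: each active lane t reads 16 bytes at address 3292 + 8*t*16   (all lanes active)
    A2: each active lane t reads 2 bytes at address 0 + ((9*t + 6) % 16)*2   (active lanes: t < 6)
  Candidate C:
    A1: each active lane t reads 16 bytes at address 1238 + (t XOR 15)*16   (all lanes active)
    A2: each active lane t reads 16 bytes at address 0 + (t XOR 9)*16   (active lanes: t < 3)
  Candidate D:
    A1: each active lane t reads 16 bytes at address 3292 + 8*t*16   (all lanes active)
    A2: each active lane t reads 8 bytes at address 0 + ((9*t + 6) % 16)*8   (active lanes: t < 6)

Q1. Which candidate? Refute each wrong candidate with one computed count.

A: A1 gives 3 transactions, not 32
B: A2 gives 1 transaction, not 4
C: A1 gives 9 transactions, not 32
D: all counts match (32,4)

Answer: D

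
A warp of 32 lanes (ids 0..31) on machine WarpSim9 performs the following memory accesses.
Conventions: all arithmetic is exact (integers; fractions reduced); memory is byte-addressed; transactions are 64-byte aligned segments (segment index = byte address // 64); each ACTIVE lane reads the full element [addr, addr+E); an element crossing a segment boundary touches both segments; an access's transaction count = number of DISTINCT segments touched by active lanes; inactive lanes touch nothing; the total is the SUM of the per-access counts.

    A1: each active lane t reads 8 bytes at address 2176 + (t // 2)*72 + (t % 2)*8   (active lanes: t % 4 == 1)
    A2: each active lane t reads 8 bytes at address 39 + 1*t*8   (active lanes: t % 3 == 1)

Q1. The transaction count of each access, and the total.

A1: 8 transactions
A2: 5 transactions

Answer: 8,5; total 13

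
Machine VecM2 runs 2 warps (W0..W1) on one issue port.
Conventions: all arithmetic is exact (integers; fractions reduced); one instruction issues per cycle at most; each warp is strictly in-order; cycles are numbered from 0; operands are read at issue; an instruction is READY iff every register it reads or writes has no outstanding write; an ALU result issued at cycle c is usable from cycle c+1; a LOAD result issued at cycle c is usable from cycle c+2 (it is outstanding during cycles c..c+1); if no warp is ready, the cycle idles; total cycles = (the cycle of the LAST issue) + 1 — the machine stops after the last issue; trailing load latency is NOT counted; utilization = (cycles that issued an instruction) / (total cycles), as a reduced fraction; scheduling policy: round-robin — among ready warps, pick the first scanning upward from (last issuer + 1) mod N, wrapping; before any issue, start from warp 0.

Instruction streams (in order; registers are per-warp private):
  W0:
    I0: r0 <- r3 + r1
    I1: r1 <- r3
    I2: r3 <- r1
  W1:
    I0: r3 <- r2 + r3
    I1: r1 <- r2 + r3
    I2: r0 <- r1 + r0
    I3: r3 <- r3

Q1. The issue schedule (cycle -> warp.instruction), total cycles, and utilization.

cycle 0: W0.I0
cycle 1: W1.I0
cycle 2: W0.I1
cycle 3: W1.I1
cycle 4: W0.I2
cycle 5: W1.I2
cycle 6: W1.I3

Answer: 7 cycles, utilization 1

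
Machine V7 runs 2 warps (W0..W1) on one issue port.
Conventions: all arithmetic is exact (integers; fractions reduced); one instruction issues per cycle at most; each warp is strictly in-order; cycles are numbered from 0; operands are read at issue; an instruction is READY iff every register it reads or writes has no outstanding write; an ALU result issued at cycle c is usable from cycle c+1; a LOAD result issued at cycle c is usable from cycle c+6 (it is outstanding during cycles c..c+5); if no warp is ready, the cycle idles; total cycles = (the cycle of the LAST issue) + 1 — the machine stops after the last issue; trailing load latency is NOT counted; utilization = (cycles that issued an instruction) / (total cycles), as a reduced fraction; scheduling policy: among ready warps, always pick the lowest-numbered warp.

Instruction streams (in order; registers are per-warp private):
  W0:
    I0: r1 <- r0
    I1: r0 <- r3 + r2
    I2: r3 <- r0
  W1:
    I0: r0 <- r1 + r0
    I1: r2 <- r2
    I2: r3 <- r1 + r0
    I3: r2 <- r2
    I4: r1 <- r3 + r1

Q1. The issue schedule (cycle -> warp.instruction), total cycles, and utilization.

cycle 0: W0.I0
cycle 1: W0.I1
cycle 2: W0.I2
cycle 3: W1.I0
cycle 4: W1.I1
cycle 5: W1.I2
cycle 6: W1.I3
cycle 7: W1.I4

Answer: 8 cycles, utilization 1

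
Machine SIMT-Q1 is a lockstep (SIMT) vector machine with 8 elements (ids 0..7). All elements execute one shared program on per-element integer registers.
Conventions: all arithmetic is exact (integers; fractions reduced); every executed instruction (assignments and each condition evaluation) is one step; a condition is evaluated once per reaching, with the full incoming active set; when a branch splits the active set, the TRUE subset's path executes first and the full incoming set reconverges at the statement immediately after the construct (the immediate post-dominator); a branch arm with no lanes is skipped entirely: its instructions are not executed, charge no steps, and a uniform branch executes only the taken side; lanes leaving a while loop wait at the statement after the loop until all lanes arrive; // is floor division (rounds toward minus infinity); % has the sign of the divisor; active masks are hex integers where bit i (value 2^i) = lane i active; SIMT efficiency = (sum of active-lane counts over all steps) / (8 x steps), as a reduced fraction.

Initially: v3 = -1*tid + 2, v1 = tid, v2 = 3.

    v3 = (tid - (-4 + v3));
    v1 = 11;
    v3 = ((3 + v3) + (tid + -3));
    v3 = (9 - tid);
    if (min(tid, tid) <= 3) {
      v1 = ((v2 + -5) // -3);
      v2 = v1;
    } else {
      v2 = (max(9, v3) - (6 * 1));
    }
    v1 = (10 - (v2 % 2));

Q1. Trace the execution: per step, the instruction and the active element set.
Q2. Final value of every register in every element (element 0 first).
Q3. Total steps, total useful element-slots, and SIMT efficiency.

step 0: v3 <- (tid - (-4 + v3))      0xff
step 1: v1 <- 11                     0xff
step 2: v3 <- ((3 + v3) + (tid + -3)) 0xff
step 3: v3 <- (9 - tid)              0xff
step 4: eval (min(tid, tid) <= 3)    0xff
step 5: v1 <- ((v2 + -5) // -3)      0x0f
step 6: v2 <- v1                     0x0f
step 7: v2 <- (max(9, v3) - (6 * 1)) 0xf0
step 8: v1 <- (10 - (v2 % 2))        0xff

Answer: 9 steps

v3: 9,8,7,6,5,4,3,2
v1: 10,10,10,10,9,9,9,9
v2: 0,0,0,0,3,3,3,3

steps = 9; useful = 60; efficiency = 60/72 = 5/6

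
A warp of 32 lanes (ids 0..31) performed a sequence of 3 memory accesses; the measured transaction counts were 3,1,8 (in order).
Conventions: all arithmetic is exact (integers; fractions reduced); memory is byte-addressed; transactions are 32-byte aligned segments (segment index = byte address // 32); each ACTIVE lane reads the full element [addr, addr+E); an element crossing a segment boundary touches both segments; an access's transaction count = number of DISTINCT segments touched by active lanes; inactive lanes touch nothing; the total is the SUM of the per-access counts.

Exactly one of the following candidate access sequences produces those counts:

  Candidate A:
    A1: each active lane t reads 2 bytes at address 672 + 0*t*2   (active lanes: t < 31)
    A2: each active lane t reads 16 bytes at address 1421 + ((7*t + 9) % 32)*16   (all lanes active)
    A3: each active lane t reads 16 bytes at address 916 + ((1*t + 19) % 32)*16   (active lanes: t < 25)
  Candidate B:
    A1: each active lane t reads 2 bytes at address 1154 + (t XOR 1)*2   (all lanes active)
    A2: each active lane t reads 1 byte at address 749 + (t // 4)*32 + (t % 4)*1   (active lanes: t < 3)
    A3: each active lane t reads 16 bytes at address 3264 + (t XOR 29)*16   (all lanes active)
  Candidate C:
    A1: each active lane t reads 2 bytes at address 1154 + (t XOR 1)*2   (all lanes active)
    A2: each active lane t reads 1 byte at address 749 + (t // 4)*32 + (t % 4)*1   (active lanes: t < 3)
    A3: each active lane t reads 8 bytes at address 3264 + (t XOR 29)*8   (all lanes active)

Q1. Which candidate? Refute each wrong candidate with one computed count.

A: A1 gives 1 transaction, not 3
B: A3 gives 16 transactions, not 8
C: all counts match (3,1,8)

Answer: C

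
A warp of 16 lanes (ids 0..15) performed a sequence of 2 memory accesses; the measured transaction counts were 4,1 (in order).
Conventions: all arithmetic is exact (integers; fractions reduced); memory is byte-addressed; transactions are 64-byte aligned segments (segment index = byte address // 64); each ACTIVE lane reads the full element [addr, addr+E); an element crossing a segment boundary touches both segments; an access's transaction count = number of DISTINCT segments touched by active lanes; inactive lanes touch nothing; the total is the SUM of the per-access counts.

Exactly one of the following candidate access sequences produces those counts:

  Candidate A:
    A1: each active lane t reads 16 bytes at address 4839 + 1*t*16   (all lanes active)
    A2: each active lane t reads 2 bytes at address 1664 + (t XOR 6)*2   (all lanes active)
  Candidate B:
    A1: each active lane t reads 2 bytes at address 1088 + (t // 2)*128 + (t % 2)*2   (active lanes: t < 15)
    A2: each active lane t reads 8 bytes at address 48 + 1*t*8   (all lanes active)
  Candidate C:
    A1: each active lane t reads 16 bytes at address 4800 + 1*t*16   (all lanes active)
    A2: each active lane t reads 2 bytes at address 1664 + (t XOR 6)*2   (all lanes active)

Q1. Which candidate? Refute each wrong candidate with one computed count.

A: A1 gives 5 transactions, not 4
B: A1 gives 8 transactions, not 4
C: all counts match (4,1)

Answer: C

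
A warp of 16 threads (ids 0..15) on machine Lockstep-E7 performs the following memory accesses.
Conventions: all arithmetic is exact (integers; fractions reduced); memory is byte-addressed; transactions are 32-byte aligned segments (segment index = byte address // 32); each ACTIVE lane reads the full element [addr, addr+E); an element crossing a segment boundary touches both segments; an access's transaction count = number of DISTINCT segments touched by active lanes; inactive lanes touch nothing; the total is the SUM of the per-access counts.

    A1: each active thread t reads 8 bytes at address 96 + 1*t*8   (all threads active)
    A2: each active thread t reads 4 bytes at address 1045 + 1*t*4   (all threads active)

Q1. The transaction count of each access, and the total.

A1: 4 transactions
A2: 3 transactions

Answer: 4,3; total 7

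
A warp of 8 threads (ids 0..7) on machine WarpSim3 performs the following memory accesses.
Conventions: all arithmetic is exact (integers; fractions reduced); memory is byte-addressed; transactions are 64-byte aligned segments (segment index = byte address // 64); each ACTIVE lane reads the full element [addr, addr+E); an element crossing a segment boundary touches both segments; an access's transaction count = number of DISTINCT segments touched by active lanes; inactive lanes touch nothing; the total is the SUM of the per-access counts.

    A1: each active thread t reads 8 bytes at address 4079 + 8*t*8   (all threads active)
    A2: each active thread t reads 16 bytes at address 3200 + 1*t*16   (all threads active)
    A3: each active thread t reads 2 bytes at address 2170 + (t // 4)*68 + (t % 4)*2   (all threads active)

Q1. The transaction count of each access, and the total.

A1: 8 transactions
A2: 2 transactions
A3: 3 transactions

Answer: 8,2,3; total 13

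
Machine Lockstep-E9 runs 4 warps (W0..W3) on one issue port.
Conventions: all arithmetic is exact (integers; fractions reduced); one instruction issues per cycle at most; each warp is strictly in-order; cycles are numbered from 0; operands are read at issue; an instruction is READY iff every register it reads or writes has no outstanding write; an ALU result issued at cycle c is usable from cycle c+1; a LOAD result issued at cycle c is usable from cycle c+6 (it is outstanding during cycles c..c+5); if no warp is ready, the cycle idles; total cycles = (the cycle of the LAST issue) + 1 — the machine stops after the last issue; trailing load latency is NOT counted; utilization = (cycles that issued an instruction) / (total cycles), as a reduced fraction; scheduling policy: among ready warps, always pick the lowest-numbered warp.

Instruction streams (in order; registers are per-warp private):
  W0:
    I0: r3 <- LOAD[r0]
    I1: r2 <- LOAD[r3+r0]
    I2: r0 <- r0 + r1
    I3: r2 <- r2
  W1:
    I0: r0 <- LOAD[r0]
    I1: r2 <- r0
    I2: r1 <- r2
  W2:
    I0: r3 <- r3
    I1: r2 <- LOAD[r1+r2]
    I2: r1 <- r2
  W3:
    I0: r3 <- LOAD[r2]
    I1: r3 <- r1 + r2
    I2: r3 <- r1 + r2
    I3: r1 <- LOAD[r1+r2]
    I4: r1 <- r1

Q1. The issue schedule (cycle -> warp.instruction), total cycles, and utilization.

cycle 0: W0.I0
cycle 1: W1.I0
cycle 2: W2.I0
cycle 3: W2.I1
cycle 4: W3.I0
cycle 5: idle
cycle 6: W0.I1
cycle 7: W0.I2
cycle 8: W1.I1
cycle 9: W1.I2
cycle 10: W2.I2
cycle 11: W3.I1
cycle 12: W0.I3
cycle 13: W3.I2
cycle 14: W3.I3
cycle 15: idle
cycle 16: idle
cycle 17: idle
cycle 18: idle
cycle 19: idle
cycle 20: W3.I4

Answer: 21 cycles, utilization 5/7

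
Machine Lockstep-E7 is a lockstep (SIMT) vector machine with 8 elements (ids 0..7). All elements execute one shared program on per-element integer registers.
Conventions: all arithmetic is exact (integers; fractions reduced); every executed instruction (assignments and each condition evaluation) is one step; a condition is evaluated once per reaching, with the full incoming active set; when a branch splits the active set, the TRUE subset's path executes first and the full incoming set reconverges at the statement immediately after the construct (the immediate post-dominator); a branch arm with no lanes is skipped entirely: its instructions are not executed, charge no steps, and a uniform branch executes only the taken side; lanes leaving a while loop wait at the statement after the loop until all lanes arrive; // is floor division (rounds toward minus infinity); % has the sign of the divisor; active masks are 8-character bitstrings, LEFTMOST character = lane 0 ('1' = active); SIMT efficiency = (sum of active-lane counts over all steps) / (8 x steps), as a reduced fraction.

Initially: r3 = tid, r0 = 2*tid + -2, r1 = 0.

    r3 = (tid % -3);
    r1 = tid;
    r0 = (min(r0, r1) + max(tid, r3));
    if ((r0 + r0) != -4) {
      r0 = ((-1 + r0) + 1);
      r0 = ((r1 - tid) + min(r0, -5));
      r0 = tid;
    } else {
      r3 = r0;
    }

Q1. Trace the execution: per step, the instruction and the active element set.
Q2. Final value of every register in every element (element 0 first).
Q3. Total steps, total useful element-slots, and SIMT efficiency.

step 0: r3 <- (tid % -3)             11111111
step 1: r1 <- tid                    11111111
step 2: r0 <- (min(r0, r1) + max(tid, r3)) 11111111
step 3: eval ((r0 + r0) != -4)       11111111
step 4: r0 <- ((-1 + r0) + 1)        01111111
step 5: r0 <- ((r1 - tid) + min(r0, -5)) 01111111
step 6: r0 <- tid                    01111111
step 7: r3 <- r0                     10000000

Answer: 8 steps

r3: -2,-2,-1,0,-2,-1,0,-2
r0: -2,1,2,3,4,5,6,7
r1: 0,1,2,3,4,5,6,7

steps = 8; useful = 54; efficiency = 54/64 = 27/32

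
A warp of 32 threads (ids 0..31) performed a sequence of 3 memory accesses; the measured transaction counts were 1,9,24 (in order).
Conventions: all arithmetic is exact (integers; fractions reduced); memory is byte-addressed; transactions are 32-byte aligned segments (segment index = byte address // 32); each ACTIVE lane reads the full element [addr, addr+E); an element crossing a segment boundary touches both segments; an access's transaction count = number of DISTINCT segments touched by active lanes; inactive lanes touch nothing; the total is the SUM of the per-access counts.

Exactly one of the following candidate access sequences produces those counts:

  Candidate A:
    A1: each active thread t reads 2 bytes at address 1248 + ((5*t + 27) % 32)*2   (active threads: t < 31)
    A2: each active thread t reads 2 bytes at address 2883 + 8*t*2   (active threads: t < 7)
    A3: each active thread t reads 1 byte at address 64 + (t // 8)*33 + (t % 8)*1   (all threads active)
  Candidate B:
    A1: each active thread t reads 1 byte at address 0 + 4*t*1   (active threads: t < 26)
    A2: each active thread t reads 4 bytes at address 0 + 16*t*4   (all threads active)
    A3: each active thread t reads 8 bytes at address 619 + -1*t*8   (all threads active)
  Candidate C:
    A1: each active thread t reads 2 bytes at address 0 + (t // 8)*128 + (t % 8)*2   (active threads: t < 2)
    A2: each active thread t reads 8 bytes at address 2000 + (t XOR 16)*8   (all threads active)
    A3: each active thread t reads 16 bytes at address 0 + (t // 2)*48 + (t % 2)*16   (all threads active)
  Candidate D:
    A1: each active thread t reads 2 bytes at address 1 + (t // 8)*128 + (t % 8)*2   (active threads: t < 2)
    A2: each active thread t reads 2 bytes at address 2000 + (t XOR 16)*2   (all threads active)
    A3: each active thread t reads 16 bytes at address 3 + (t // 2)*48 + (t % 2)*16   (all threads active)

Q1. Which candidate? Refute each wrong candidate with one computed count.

A: A1 gives 2 transactions, not 1
B: A1 gives 4 transactions, not 1
D: A2 gives 3 transactions, not 9
C: all counts match (1,9,24)

Answer: C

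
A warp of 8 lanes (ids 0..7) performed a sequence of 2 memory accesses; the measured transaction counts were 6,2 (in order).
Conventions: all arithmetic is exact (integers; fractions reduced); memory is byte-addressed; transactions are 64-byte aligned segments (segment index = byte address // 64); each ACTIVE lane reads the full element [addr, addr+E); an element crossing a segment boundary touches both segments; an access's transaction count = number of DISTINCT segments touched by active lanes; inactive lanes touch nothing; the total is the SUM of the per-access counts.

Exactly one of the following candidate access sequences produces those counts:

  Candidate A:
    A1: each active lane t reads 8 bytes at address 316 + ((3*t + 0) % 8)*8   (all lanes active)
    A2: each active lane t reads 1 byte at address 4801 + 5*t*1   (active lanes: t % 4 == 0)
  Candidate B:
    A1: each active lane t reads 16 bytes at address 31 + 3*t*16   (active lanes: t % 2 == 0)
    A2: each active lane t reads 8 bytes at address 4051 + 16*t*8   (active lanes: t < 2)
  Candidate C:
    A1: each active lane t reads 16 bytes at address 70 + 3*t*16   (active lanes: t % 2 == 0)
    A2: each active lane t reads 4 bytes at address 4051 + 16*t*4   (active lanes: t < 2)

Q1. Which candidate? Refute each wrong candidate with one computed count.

A: A1 gives 2 transactions, not 6
C: A1 gives 4 transactions, not 6
B: all counts match (6,2)

Answer: B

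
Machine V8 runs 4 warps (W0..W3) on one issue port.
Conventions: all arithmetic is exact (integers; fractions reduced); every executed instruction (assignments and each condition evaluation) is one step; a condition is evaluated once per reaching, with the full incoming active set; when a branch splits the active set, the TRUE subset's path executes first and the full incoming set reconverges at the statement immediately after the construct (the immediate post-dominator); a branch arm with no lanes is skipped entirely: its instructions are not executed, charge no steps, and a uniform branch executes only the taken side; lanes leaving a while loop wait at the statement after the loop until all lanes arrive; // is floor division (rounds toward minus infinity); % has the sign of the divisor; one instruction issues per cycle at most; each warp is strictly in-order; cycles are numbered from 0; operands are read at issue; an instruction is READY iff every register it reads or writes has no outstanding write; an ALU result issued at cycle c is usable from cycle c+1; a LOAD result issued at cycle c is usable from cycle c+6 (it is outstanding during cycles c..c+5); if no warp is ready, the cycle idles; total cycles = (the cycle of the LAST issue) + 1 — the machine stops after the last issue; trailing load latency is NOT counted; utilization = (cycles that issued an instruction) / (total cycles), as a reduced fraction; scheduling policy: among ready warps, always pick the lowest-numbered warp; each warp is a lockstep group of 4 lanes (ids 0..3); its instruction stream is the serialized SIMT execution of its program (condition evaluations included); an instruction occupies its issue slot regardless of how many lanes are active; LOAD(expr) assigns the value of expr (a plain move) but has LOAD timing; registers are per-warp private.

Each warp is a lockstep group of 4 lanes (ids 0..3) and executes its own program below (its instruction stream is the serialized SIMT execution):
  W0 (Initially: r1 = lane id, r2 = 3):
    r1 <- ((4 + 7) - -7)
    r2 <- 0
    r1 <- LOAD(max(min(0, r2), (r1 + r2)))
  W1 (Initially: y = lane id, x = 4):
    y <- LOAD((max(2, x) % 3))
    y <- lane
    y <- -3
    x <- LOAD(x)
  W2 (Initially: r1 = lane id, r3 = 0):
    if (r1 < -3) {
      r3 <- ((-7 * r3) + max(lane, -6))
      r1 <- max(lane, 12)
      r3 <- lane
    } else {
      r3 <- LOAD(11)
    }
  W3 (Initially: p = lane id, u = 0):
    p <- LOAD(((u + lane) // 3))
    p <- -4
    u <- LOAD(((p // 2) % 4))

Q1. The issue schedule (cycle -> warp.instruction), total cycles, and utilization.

cycle 0: W0.I0
cycle 1: W0.I1
cycle 2: W0.I2
cycle 3: W1.I0
cycle 4: W2.I0
cycle 5: W2.I1
cycle 6: W3.I0
cycle 7: idle
cycle 8: idle
cycle 9: W1.I1
cycle 10: W1.I2
cycle 11: W1.I3
cycle 12: W3.I1
cycle 13: W3.I2

Answer: 14 cycles, utilization 6/7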